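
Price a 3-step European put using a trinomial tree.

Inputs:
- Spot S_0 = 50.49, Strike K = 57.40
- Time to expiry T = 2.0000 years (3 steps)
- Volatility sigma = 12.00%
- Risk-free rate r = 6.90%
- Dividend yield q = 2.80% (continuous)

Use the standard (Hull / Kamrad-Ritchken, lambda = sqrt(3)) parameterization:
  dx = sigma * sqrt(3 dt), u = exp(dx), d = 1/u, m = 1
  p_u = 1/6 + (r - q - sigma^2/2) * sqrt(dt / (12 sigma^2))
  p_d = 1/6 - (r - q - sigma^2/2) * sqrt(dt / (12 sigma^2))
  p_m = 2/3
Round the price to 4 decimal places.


Answer: Price = V(0,0) = 4.5588

Derivation:
dt = T/N = 0.666667; dx = sigma*sqrt(3*dt) = 0.169706
u = exp(dx) = 1.184956; d = 1/u = 0.843913
p_u = 0.233056, p_m = 0.666667, p_d = 0.100277
Discount per step: exp(-r*dt) = 0.955042
Stock lattice S(k, j) with j the centered position index:
  k=0: S(0,+0) = 50.4900
  k=1: S(1,-1) = 42.6092; S(1,+0) = 50.4900; S(1,+1) = 59.8284
  k=2: S(2,-2) = 35.9584; S(2,-1) = 42.6092; S(2,+0) = 50.4900; S(2,+1) = 59.8284; S(2,+2) = 70.8941
  k=3: S(3,-3) = 30.3458; S(3,-2) = 35.9584; S(3,-1) = 42.6092; S(3,+0) = 50.4900; S(3,+1) = 59.8284; S(3,+2) = 70.8941; S(3,+3) = 84.0063
Terminal payoffs V(N, j) = max(K - S_T, 0):
  V(3,-3) = 27.054191; V(3,-2) = 21.441552; V(3,-1) = 14.790822; V(3,+0) = 6.910000; V(3,+1) = 0.000000; V(3,+2) = 0.000000; V(3,+3) = 0.000000
Backward induction: V(k, j) = exp(-r*dt) * [p_u * V(k+1, j+1) + p_m * V(k+1, j) + p_d * V(k+1, j-1)]
  V(2,-2) = exp(-r*dt) * [p_u*14.790822 + p_m*21.441552 + p_d*27.054191] = 19.534790
  V(2,-1) = exp(-r*dt) * [p_u*6.910000 + p_m*14.790822 + p_d*21.441552] = 13.008689
  V(2,+0) = exp(-r*dt) * [p_u*0.000000 + p_m*6.910000 + p_d*14.790822] = 5.816061
  V(2,+1) = exp(-r*dt) * [p_u*0.000000 + p_m*0.000000 + p_d*6.910000] = 0.661763
  V(2,+2) = exp(-r*dt) * [p_u*0.000000 + p_m*0.000000 + p_d*0.000000] = 0.000000
  V(1,-1) = exp(-r*dt) * [p_u*5.816061 + p_m*13.008689 + p_d*19.534790] = 11.447918
  V(1,+0) = exp(-r*dt) * [p_u*0.661763 + p_m*5.816061 + p_d*13.008689] = 5.096177
  V(1,+1) = exp(-r*dt) * [p_u*0.000000 + p_m*0.661763 + p_d*5.816061] = 0.978339
  V(0,+0) = exp(-r*dt) * [p_u*0.978339 + p_m*5.096177 + p_d*11.447918] = 4.558821


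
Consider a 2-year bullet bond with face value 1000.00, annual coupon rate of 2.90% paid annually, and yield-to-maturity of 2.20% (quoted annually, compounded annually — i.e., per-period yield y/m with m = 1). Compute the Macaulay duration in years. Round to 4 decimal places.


Coupon per period c = face * coupon_rate / m = 29.000000
Periods per year m = 1; per-period yield y/m = 0.022000
Number of cashflows N = 2
Cashflows (t years, CF_t, discount factor 1/(1+y/m)^(m*t), PV):
  t = 1.0000: CF_t = 29.000000, DF = 0.978474, PV = 28.375734
  t = 2.0000: CF_t = 1029.000000, DF = 0.957411, PV = 985.175455
Price P = sum_t PV_t = 1013.551189
Macaulay numerator sum_t t * PV_t:
  t * PV_t at t = 1.0000: 28.375734
  t * PV_t at t = 2.0000: 1970.350910
Macaulay duration D = (sum_t t * PV_t) / P = 1998.726644 / 1013.551189 = 1.972004

Answer: Macaulay duration = 1.9720 years


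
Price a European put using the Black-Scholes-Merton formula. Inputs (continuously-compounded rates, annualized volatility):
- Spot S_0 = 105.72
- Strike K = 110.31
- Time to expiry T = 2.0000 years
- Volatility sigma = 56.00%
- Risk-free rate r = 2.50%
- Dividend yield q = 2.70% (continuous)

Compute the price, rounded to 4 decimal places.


d1 = (ln(S/K) + (r - q + 0.5*sigma^2) * T) / (sigma * sqrt(T)) = 0.33726406
d2 = d1 - sigma * sqrt(T) = -0.45469554
exp(-rT) = 0.95122942; exp(-qT) = 0.94743211
P = K * exp(-rT) * N(-d2) - S_0 * exp(-qT) * N(-d1)
N(-d1) = 0.36795893; N(-d2) = 0.67533585
P = 110.3100 * 0.95122942 * 0.67533585 - 105.7200 * 0.94743211 * 0.36795893 = 34.0074

Answer: Price = 34.0074


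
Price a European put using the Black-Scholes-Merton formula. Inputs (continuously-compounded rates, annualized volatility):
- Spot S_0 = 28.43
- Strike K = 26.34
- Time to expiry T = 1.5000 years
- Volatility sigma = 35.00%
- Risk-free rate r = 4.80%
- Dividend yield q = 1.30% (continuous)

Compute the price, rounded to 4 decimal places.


d1 = (ln(S/K) + (r - q + 0.5*sigma^2) * T) / (sigma * sqrt(T)) = 0.51493227
d2 = d1 - sigma * sqrt(T) = 0.08627156
exp(-rT) = 0.93053090; exp(-qT) = 0.98068890
P = K * exp(-rT) * N(-d2) - S_0 * exp(-qT) * N(-d1)
N(-d1) = 0.30330018; N(-d2) = 0.46562527
P = 26.3400 * 0.93053090 * 0.46562527 - 28.4300 * 0.98068890 * 0.30330018 = 2.9563

Answer: Price = 2.9563


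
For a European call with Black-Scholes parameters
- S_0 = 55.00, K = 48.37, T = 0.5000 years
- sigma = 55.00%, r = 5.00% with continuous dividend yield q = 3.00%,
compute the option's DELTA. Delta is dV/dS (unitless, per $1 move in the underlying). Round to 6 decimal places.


d1 = 0.5504592262; d2 = 0.1615504966
phi(d1) = 0.3428572110; exp(-qT) = 0.9851119396; exp(-rT) = 0.9753099120
N(d1) = 0.7089977821
Delta = exp(-qT) * N(d1) = 0.9851119396 * 0.7089977821 = 0.698442

Answer: Delta = 0.698442


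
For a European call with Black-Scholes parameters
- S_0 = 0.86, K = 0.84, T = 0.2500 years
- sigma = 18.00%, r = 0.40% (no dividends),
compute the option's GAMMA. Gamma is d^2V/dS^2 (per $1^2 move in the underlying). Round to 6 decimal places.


Answer: Gamma = 4.900844

Derivation:
d1 = 0.3175610823; d2 = 0.2275610823
phi(d1) = 0.3793253292; exp(-qT) = 1.0000000000; exp(-rT) = 0.9990004998
Gamma = exp(-qT) * phi(d1) / (S * sigma * sqrt(T)) = 1.0000000000 * 0.3793253292 / (0.8600 * 0.1800 * 0.5000000000) = 4.900844


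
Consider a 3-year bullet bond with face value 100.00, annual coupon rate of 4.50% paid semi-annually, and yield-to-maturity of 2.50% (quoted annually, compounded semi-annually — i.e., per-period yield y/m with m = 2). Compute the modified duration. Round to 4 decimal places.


Coupon per period c = face * coupon_rate / m = 2.250000
Periods per year m = 2; per-period yield y/m = 0.012500
Number of cashflows N = 6
Cashflows (t years, CF_t, discount factor 1/(1+y/m)^(m*t), PV):
  t = 0.5000: CF_t = 2.250000, DF = 0.987654, PV = 2.222222
  t = 1.0000: CF_t = 2.250000, DF = 0.975461, PV = 2.194787
  t = 1.5000: CF_t = 2.250000, DF = 0.963418, PV = 2.167691
  t = 2.0000: CF_t = 2.250000, DF = 0.951524, PV = 2.140930
  t = 2.5000: CF_t = 2.250000, DF = 0.939777, PV = 2.114498
  t = 3.0000: CF_t = 102.250000, DF = 0.928175, PV = 94.905881
Price P = sum_t PV_t = 105.746010
First compute Macaulay numerator sum_t t * PV_t:
  t * PV_t at t = 0.5000: 1.111111
  t * PV_t at t = 1.0000: 2.194787
  t * PV_t at t = 1.5000: 3.251537
  t * PV_t at t = 2.0000: 4.281859
  t * PV_t at t = 2.5000: 5.286246
  t * PV_t at t = 3.0000: 284.717643
Macaulay duration D = 300.843184 / 105.746010 = 2.844960
Modified duration = D / (1 + y/m) = 2.844960 / (1 + 0.012500) = 2.809837

Answer: Modified duration = 2.8098


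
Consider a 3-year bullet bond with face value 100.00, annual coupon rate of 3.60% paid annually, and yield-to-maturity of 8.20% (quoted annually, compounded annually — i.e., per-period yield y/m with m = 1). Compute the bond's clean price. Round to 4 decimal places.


Answer: Price = 88.1880

Derivation:
Coupon per period c = face * coupon_rate / m = 3.600000
Periods per year m = 1; per-period yield y/m = 0.082000
Number of cashflows N = 3
Cashflows (t years, CF_t, discount factor 1/(1+y/m)^(m*t), PV):
  t = 1.0000: CF_t = 3.600000, DF = 0.924214, PV = 3.327172
  t = 2.0000: CF_t = 3.600000, DF = 0.854172, PV = 3.075020
  t = 3.0000: CF_t = 103.600000, DF = 0.789438, PV = 81.785813
Price P = sum_t PV_t = 88.188005


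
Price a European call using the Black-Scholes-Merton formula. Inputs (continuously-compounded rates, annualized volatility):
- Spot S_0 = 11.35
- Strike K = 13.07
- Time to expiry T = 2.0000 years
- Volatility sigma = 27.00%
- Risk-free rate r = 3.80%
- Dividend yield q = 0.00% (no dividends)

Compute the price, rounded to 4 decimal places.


Answer: Price = 1.4200

Derivation:
d1 = (ln(S/K) + (r - q + 0.5*sigma^2) * T) / (sigma * sqrt(T)) = 0.02042286
d2 = d1 - sigma * sqrt(T) = -0.36141480
exp(-rT) = 0.92681621; exp(-qT) = 1.00000000
C = S_0 * exp(-qT) * N(d1) - K * exp(-rT) * N(d2)
N(d1) = 0.50814698; N(d2) = 0.35889469
C = 11.3500 * 1.00000000 * 0.50814698 - 13.0700 * 0.92681621 * 0.35889469 = 1.4200


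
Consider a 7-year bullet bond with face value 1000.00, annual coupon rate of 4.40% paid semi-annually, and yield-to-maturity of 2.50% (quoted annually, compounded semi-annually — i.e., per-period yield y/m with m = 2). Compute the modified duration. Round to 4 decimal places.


Coupon per period c = face * coupon_rate / m = 22.000000
Periods per year m = 2; per-period yield y/m = 0.012500
Number of cashflows N = 14
Cashflows (t years, CF_t, discount factor 1/(1+y/m)^(m*t), PV):
  t = 0.5000: CF_t = 22.000000, DF = 0.987654, PV = 21.728395
  t = 1.0000: CF_t = 22.000000, DF = 0.975461, PV = 21.460143
  t = 1.5000: CF_t = 22.000000, DF = 0.963418, PV = 21.195203
  t = 2.0000: CF_t = 22.000000, DF = 0.951524, PV = 20.933534
  t = 2.5000: CF_t = 22.000000, DF = 0.939777, PV = 20.675095
  t = 3.0000: CF_t = 22.000000, DF = 0.928175, PV = 20.419847
  t = 3.5000: CF_t = 22.000000, DF = 0.916716, PV = 20.167750
  t = 4.0000: CF_t = 22.000000, DF = 0.905398, PV = 19.918766
  t = 4.5000: CF_t = 22.000000, DF = 0.894221, PV = 19.672855
  t = 5.0000: CF_t = 22.000000, DF = 0.883181, PV = 19.429980
  t = 5.5000: CF_t = 22.000000, DF = 0.872277, PV = 19.190104
  t = 6.0000: CF_t = 22.000000, DF = 0.861509, PV = 18.953189
  t = 6.5000: CF_t = 22.000000, DF = 0.850873, PV = 18.719199
  t = 7.0000: CF_t = 1022.000000, DF = 0.840368, PV = 858.856189
Price P = sum_t PV_t = 1121.320251
First compute Macaulay numerator sum_t t * PV_t:
  t * PV_t at t = 0.5000: 10.864198
  t * PV_t at t = 1.0000: 21.460143
  t * PV_t at t = 1.5000: 31.792805
  t * PV_t at t = 2.0000: 41.867068
  t * PV_t at t = 2.5000: 51.687738
  t * PV_t at t = 3.0000: 61.259542
  t * PV_t at t = 3.5000: 70.587126
  t * PV_t at t = 4.0000: 79.675063
  t * PV_t at t = 4.5000: 88.527848
  t * PV_t at t = 5.0000: 97.149902
  t * PV_t at t = 5.5000: 105.545572
  t * PV_t at t = 6.0000: 113.719135
  t * PV_t at t = 6.5000: 121.674795
  t * PV_t at t = 7.0000: 6011.993320
Macaulay duration D = 6907.804257 / 1121.320251 = 6.160420
Modified duration = D / (1 + y/m) = 6.160420 / (1 + 0.012500) = 6.084366

Answer: Modified duration = 6.0844


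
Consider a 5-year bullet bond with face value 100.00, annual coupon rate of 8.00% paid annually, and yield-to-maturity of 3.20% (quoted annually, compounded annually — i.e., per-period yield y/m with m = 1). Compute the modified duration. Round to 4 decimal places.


Coupon per period c = face * coupon_rate / m = 8.000000
Periods per year m = 1; per-period yield y/m = 0.032000
Number of cashflows N = 5
Cashflows (t years, CF_t, discount factor 1/(1+y/m)^(m*t), PV):
  t = 1.0000: CF_t = 8.000000, DF = 0.968992, PV = 7.751938
  t = 2.0000: CF_t = 8.000000, DF = 0.938946, PV = 7.511568
  t = 3.0000: CF_t = 8.000000, DF = 0.909831, PV = 7.278651
  t = 4.0000: CF_t = 8.000000, DF = 0.881620, PV = 7.052956
  t = 5.0000: CF_t = 108.000000, DF = 0.854283, PV = 92.262511
Price P = sum_t PV_t = 121.857624
First compute Macaulay numerator sum_t t * PV_t:
  t * PV_t at t = 1.0000: 7.751938
  t * PV_t at t = 2.0000: 15.023136
  t * PV_t at t = 3.0000: 21.835953
  t * PV_t at t = 4.0000: 28.211826
  t * PV_t at t = 5.0000: 461.312554
Macaulay duration D = 534.135406 / 121.857624 = 4.383274
Modified duration = D / (1 + y/m) = 4.383274 / (1 + 0.032000) = 4.247359

Answer: Modified duration = 4.2474


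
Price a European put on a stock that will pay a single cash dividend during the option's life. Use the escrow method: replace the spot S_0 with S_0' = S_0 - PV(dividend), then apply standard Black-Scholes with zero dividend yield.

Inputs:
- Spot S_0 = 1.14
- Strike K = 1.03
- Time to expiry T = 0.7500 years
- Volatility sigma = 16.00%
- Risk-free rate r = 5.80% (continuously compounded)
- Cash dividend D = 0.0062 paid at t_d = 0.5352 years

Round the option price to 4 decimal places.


PV(D) = D * exp(-r * t_d) = 0.0062 * 0.96943524 = 0.00601050
S_0' = S_0 - PV(D) = 1.1400 - 0.00601050 = 1.13398950
d1 = (ln(S_0'/K) + (r + sigma^2/2)*T) / (sigma*sqrt(T)) = 1.07735830
d2 = d1 - sigma*sqrt(T) = 0.93879424
exp(-rT) = 0.95743255
N(-d1) = 0.14066011; N(-d2) = 0.17391820
P = K * exp(-rT) * N(-d2) - S_0' * N(-d1) = 1.0300 * 0.95743255 * 0.17391820 - 1.13398950 * 0.14066011 = 0.0120

Answer: Price = 0.0120


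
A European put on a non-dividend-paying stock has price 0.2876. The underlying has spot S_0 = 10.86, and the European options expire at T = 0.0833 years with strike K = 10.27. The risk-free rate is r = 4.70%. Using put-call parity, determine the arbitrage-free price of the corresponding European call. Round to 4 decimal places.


Put-call parity: C - P = S_0 * exp(-qT) - K * exp(-rT).
S_0 * exp(-qT) = 10.8600 * 1.00000000 = 10.86000000
K * exp(-rT) = 10.2700 * 0.99609255 = 10.22987053
C = P + S*exp(-qT) - K*exp(-rT)
C = 0.2876 + 10.86000000 - 10.22987053 = 0.9177

Answer: Call price = 0.9177


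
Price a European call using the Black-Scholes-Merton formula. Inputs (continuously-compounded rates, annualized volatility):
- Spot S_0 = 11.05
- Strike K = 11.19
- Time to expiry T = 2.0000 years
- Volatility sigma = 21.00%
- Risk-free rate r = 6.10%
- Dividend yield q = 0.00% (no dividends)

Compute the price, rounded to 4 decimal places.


d1 = (ln(S/K) + (r - q + 0.5*sigma^2) * T) / (sigma * sqrt(T)) = 0.51689474
d2 = d1 - sigma * sqrt(T) = 0.21990989
exp(-rT) = 0.88514837; exp(-qT) = 1.00000000
C = S_0 * exp(-qT) * N(d1) - K * exp(-rT) * N(d2)
N(d1) = 0.69738518; N(d2) = 0.58702933
C = 11.0500 * 1.00000000 * 0.69738518 - 11.1900 * 0.88514837 * 0.58702933 = 1.8917

Answer: Price = 1.8917


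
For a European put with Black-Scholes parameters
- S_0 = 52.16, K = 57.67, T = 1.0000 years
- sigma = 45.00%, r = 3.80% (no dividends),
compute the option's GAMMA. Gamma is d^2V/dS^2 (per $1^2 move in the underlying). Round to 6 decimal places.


Answer: Gamma = 0.016933

Derivation:
d1 = 0.0862862444; d2 = -0.3637137556
phi(d1) = 0.3974599156; exp(-qT) = 1.0000000000; exp(-rT) = 0.9627129409
Gamma = exp(-qT) * phi(d1) / (S * sigma * sqrt(T)) = 1.0000000000 * 0.3974599156 / (52.1600 * 0.4500 * 1.0000000000) = 0.016933


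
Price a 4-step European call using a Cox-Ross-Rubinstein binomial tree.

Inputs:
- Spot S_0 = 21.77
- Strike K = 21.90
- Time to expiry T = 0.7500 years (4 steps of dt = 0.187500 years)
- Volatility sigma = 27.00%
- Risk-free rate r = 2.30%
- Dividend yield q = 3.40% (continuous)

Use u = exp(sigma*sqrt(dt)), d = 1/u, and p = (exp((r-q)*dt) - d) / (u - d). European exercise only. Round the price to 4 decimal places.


dt = T/N = 0.187500
u = exp(sigma*sqrt(dt)) = 1.124022; d = 1/u = 0.889662
p = (exp((r-q)*dt) - d) / (u - d) = 0.462013
Discount per step: exp(-r*dt) = 0.995697
Stock lattice S(k, i) with i counting down-moves:
  k=0: S(0,0) = 21.7700
  k=1: S(1,0) = 24.4700; S(1,1) = 19.3679
  k=2: S(2,0) = 27.5048; S(2,1) = 21.7700; S(2,2) = 17.2309
  k=3: S(3,0) = 30.9160; S(3,1) = 24.4700; S(3,2) = 19.3679; S(3,3) = 15.3297
  k=4: S(4,0) = 34.7502; S(4,1) = 27.5048; S(4,2) = 21.7700; S(4,3) = 17.2309; S(4,4) = 13.6383
Terminal payoffs V(N, i) = max(S_T - K, 0):
  V(4,0) = 12.850244; V(4,1) = 5.604778; V(4,2) = 0.000000; V(4,3) = 0.000000; V(4,4) = 0.000000
Backward induction: V(k, i) = exp(-r*dt) * [p * V(k+1, i) + (1-p) * V(k+1, i+1)].
  V(3,0) = exp(-r*dt) * [p*12.850244 + (1-p)*5.604778] = 8.913757
  V(3,1) = exp(-r*dt) * [p*5.604778 + (1-p)*0.000000] = 2.578339
  V(3,2) = exp(-r*dt) * [p*0.000000 + (1-p)*0.000000] = 0.000000
  V(3,3) = exp(-r*dt) * [p*0.000000 + (1-p)*0.000000] = 0.000000
  V(2,0) = exp(-r*dt) * [p*8.913757 + (1-p)*2.578339] = 5.481696
  V(2,1) = exp(-r*dt) * [p*2.578339 + (1-p)*0.000000] = 1.186101
  V(2,2) = exp(-r*dt) * [p*0.000000 + (1-p)*0.000000] = 0.000000
  V(1,0) = exp(-r*dt) * [p*5.481696 + (1-p)*1.186101] = 3.157079
  V(1,1) = exp(-r*dt) * [p*1.186101 + (1-p)*0.000000] = 0.545637
  V(0,0) = exp(-r*dt) * [p*3.157079 + (1-p)*0.545637] = 1.744618

Answer: Price = V(0,0) = 1.7446


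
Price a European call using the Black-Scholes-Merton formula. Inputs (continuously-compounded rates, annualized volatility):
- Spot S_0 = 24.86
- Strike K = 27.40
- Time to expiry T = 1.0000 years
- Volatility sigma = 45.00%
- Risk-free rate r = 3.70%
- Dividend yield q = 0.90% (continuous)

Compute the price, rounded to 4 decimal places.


d1 = (ln(S/K) + (r - q + 0.5*sigma^2) * T) / (sigma * sqrt(T)) = 0.07103794
d2 = d1 - sigma * sqrt(T) = -0.37896206
exp(-rT) = 0.96367614; exp(-qT) = 0.99104038
C = S_0 * exp(-qT) * N(d1) - K * exp(-rT) * N(d2)
N(d1) = 0.52831622; N(d2) = 0.35235802
C = 24.8600 * 0.99104038 * 0.52831622 - 27.4000 * 0.96367614 * 0.35235802 = 3.7123

Answer: Price = 3.7123


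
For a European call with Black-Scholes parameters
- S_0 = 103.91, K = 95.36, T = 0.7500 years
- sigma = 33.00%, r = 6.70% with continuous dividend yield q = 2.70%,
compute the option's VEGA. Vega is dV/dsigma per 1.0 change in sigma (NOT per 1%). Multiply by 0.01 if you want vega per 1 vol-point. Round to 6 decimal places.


d1 = 0.5483198259; d2 = 0.2625314427
phi(d1) = 0.3432604299; exp(-qT) = 0.9799536543; exp(-rT) = 0.9509916469
Vega = S * exp(-qT) * phi(d1) * sqrt(T) = 103.9100 * 0.9799536543 * 0.3432604299 * 0.8660254038 = 30.270337

Answer: Vega = 30.270337


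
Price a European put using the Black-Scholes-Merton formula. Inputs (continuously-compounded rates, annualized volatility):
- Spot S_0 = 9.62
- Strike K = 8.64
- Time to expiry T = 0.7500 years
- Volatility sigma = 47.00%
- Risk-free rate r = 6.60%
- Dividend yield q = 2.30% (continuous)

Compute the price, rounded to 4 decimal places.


d1 = (ln(S/K) + (r - q + 0.5*sigma^2) * T) / (sigma * sqrt(T)) = 0.54671184
d2 = d1 - sigma * sqrt(T) = 0.13967990
exp(-rT) = 0.95170516; exp(-qT) = 0.98289793
P = K * exp(-rT) * N(-d2) - S_0 * exp(-qT) * N(-d1)
N(-d1) = 0.29228836; N(-d2) = 0.44445645
P = 8.6400 * 0.95170516 * 0.44445645 - 9.6200 * 0.98289793 * 0.29228836 = 0.8909

Answer: Price = 0.8909


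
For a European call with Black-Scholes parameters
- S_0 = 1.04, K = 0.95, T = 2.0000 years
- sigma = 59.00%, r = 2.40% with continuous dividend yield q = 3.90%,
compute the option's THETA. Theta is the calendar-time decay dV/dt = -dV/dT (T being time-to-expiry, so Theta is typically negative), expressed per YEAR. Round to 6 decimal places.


Answer: Theta = -0.053137

Derivation:
d1 = 0.4897181960; d2 = -0.3446678058
phi(d1) = 0.3538612156; exp(-qT) = 0.9249644265; exp(-rT) = 0.9531337871
Theta = -S*exp(-qT)*phi(d1)*sigma/(2*sqrt(T)) - r*K*exp(-rT)*N(d2) + q*S*exp(-qT)*N(d1)
N(d1) = 0.6878333379; N(d2) = 0.3651720619; sqrt(T) = 1.4142135624
Term 1 = -1.0400 * 0.9249644265 * 0.3538612156 * 0.5900 / (2 * 1.4142135624) = -0.0710065403
Term 2 = -0.0240 * 0.9500 * 0.9531337871 * 0.3651720619 = -0.0079357185
Term 3 = 0.0390 * 1.0400 * 0.9249644265 * 0.6878333379 = 0.0258051387
Theta = -0.0710065403 + (-0.0079357185) + (0.0258051387) = -0.053137


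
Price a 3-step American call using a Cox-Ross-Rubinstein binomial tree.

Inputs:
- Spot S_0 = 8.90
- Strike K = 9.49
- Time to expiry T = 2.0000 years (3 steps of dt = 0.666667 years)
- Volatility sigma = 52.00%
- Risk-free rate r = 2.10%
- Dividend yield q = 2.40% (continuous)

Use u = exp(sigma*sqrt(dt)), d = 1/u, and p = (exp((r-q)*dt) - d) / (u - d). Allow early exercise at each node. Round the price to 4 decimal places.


Answer: Price = V(0,0) = 2.4412

Derivation:
dt = T/N = 0.666667
u = exp(sigma*sqrt(dt)) = 1.528945; d = 1/u = 0.654046
p = (exp((r-q)*dt) - d) / (u - d) = 0.393138
Discount per step: exp(-r*dt) = 0.986098
Stock lattice S(k, i) with i counting down-moves:
  k=0: S(0,0) = 8.9000
  k=1: S(1,0) = 13.6076; S(1,1) = 5.8210
  k=2: S(2,0) = 20.8053; S(2,1) = 8.9000; S(2,2) = 3.8072
  k=3: S(3,0) = 31.8102; S(3,1) = 13.6076; S(3,2) = 5.8210; S(3,3) = 2.4901
Terminal payoffs V(N, i) = max(S_T - K, 0):
  V(3,0) = 22.320167; V(3,1) = 4.117614; V(3,2) = 0.000000; V(3,3) = 0.000000
Backward induction: V(k, i) = exp(-r*dt) * [p * V(k+1, i) + (1-p) * V(k+1, i+1)]; then take max(V_cont, immediate exercise) for American.
  V(2,0) = exp(-r*dt) * [p*22.320167 + (1-p)*4.117614] = 11.116998; exercise = 11.315299; V(2,0) = max -> 11.315299
  V(2,1) = exp(-r*dt) * [p*4.117614 + (1-p)*0.000000] = 1.596286; exercise = 0.000000; V(2,1) = max -> 1.596286
  V(2,2) = exp(-r*dt) * [p*0.000000 + (1-p)*0.000000] = 0.000000; exercise = 0.000000; V(2,2) = max -> 0.000000
  V(1,0) = exp(-r*dt) * [p*11.315299 + (1-p)*1.596286] = 5.341887; exercise = 4.117614; V(1,0) = max -> 5.341887
  V(1,1) = exp(-r*dt) * [p*1.596286 + (1-p)*0.000000] = 0.618836; exercise = 0.000000; V(1,1) = max -> 0.618836
  V(0,0) = exp(-r*dt) * [p*5.341887 + (1-p)*0.618836] = 2.441230; exercise = 0.000000; V(0,0) = max -> 2.441230


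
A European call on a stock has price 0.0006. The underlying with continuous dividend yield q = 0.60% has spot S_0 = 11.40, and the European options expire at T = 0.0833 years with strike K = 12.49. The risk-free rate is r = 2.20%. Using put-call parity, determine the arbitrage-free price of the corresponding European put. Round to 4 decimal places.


Answer: Put price = 1.0734

Derivation:
Put-call parity: C - P = S_0 * exp(-qT) - K * exp(-rT).
S_0 * exp(-qT) = 11.4000 * 0.99950032 = 11.39430370
K * exp(-rT) = 12.4900 * 0.99816908 = 12.46713179
P = C - S*exp(-qT) + K*exp(-rT)
P = 0.0006 - 11.39430370 + 12.46713179 = 1.0734


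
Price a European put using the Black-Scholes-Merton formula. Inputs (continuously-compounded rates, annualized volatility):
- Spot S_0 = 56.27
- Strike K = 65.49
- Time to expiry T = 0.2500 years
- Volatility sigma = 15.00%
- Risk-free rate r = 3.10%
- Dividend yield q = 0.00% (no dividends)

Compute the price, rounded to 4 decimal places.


d1 = (ln(S/K) + (r - q + 0.5*sigma^2) * T) / (sigma * sqrt(T)) = -1.88231234
d2 = d1 - sigma * sqrt(T) = -1.95731234
exp(-rT) = 0.99227995; exp(-qT) = 1.00000000
P = K * exp(-rT) * N(-d2) - S_0 * exp(-qT) * N(-d1)
N(-d1) = 0.97010319; N(-d2) = 0.97484462
P = 65.4900 * 0.99227995 * 0.97484462 - 56.2700 * 1.00000000 * 0.97010319 = 8.7620

Answer: Price = 8.7620


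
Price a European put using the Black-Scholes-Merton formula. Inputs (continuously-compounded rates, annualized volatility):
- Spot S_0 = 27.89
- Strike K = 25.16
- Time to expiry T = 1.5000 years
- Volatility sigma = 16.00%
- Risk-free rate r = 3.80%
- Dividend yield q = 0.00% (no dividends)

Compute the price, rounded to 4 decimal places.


Answer: Price = 0.5873

Derivation:
d1 = (ln(S/K) + (r - q + 0.5*sigma^2) * T) / (sigma * sqrt(T)) = 0.91454134
d2 = d1 - sigma * sqrt(T) = 0.71858216
exp(-rT) = 0.94459407; exp(-qT) = 1.00000000
P = K * exp(-rT) * N(-d2) - S_0 * exp(-qT) * N(-d1)
N(-d1) = 0.18021623; N(-d2) = 0.23619921
P = 25.1600 * 0.94459407 * 0.23619921 - 27.8900 * 1.00000000 * 0.18021623 = 0.5873


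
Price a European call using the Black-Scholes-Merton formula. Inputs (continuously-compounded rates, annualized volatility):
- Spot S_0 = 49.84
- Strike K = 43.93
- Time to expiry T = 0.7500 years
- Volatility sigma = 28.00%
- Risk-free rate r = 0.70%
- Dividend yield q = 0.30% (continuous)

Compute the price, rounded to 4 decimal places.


d1 = (ln(S/K) + (r - q + 0.5*sigma^2) * T) / (sigma * sqrt(T)) = 0.65413957
d2 = d1 - sigma * sqrt(T) = 0.41165246
exp(-rT) = 0.99476376; exp(-qT) = 0.99775253
C = S_0 * exp(-qT) * N(d1) - K * exp(-rT) * N(d2)
N(d1) = 0.74348906; N(d2) = 0.65970291
C = 49.8400 * 0.99775253 * 0.74348906 - 43.9300 * 0.99476376 * 0.65970291 = 8.1432

Answer: Price = 8.1432


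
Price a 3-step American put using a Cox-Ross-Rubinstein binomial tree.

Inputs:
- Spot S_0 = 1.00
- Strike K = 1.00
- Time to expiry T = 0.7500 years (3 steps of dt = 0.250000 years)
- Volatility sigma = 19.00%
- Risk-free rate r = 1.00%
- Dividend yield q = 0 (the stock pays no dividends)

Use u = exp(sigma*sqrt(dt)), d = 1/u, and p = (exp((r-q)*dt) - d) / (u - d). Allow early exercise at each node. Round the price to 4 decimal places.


Answer: Price = V(0,0) = 0.0678

Derivation:
dt = T/N = 0.250000
u = exp(sigma*sqrt(dt)) = 1.099659; d = 1/u = 0.909373
p = (exp((r-q)*dt) - d) / (u - d) = 0.489422
Discount per step: exp(-r*dt) = 0.997503
Stock lattice S(k, i) with i counting down-moves:
  k=0: S(0,0) = 1.0000
  k=1: S(1,0) = 1.0997; S(1,1) = 0.9094
  k=2: S(2,0) = 1.2092; S(2,1) = 1.0000; S(2,2) = 0.8270
  k=3: S(3,0) = 1.3298; S(3,1) = 1.0997; S(3,2) = 0.9094; S(3,3) = 0.7520
Terminal payoffs V(N, i) = max(K - S_T, 0):
  V(3,0) = 0.000000; V(3,1) = 0.000000; V(3,2) = 0.090627; V(3,3) = 0.247986
Backward induction: V(k, i) = exp(-r*dt) * [p * V(k+1, i) + (1-p) * V(k+1, i+1)]; then take max(V_cont, immediate exercise) for American.
  V(2,0) = exp(-r*dt) * [p*0.000000 + (1-p)*0.000000] = 0.000000; exercise = 0.000000; V(2,0) = max -> 0.000000
  V(2,1) = exp(-r*dt) * [p*0.000000 + (1-p)*0.090627] = 0.046157; exercise = 0.000000; V(2,1) = max -> 0.046157
  V(2,2) = exp(-r*dt) * [p*0.090627 + (1-p)*0.247986] = 0.170544; exercise = 0.173041; V(2,2) = max -> 0.173041
  V(1,0) = exp(-r*dt) * [p*0.000000 + (1-p)*0.046157] = 0.023508; exercise = 0.000000; V(1,0) = max -> 0.023508
  V(1,1) = exp(-r*dt) * [p*0.046157 + (1-p)*0.173041] = 0.110664; exercise = 0.090627; V(1,1) = max -> 0.110664
  V(0,0) = exp(-r*dt) * [p*0.023508 + (1-p)*0.110664] = 0.067838; exercise = 0.000000; V(0,0) = max -> 0.067838


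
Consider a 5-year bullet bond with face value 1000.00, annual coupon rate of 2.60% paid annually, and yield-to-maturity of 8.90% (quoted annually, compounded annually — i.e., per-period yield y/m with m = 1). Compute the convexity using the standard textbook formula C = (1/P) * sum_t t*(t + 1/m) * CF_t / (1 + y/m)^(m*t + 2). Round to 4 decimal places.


Answer: Convexity = 23.3495

Derivation:
Coupon per period c = face * coupon_rate / m = 26.000000
Periods per year m = 1; per-period yield y/m = 0.089000
Number of cashflows N = 5
Cashflows (t years, CF_t, discount factor 1/(1+y/m)^(m*t), PV):
  t = 1.0000: CF_t = 26.000000, DF = 0.918274, PV = 23.875115
  t = 2.0000: CF_t = 26.000000, DF = 0.843226, PV = 21.923889
  t = 3.0000: CF_t = 26.000000, DF = 0.774313, PV = 20.132129
  t = 4.0000: CF_t = 26.000000, DF = 0.711031, PV = 18.486804
  t = 5.0000: CF_t = 1026.000000, DF = 0.652921, PV = 669.896891
Price P = sum_t PV_t = 754.314827
Convexity numerator sum_t t*(t + 1/m) * CF_t / (1+y/m)^(m*t + 2):
  t = 1.0000: term = 40.264258
  t = 2.0000: term = 110.920822
  t = 3.0000: term = 203.711335
  t = 4.0000: term = 311.771251
  t = 5.0000: term = 16946.244075
Convexity = (1/P) * sum = 17612.911741 / 754.314827 = 23.349550


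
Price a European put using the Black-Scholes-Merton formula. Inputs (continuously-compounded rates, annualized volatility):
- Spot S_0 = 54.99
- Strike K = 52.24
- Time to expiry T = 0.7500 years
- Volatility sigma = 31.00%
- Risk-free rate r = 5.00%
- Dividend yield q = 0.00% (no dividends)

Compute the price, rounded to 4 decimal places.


d1 = (ln(S/K) + (r - q + 0.5*sigma^2) * T) / (sigma * sqrt(T)) = 0.46501044
d2 = d1 - sigma * sqrt(T) = 0.19654257
exp(-rT) = 0.96319442; exp(-qT) = 1.00000000
P = K * exp(-rT) * N(-d2) - S_0 * exp(-qT) * N(-d1)
N(-d1) = 0.32096199; N(-d2) = 0.42209276
P = 52.2400 * 0.96319442 * 0.42209276 - 54.9900 * 1.00000000 * 0.32096199 = 3.5889

Answer: Price = 3.5889


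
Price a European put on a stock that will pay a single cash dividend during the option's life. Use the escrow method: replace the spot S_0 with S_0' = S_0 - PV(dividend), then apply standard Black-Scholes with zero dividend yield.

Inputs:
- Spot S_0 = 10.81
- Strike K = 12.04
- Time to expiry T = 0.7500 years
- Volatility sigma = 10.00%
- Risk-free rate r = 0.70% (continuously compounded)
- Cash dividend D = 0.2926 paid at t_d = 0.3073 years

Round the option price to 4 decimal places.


Answer: Price = 1.4874

Derivation:
PV(D) = D * exp(-r * t_d) = 0.2926 * 0.99785121 = 0.29197126
S_0' = S_0 - PV(D) = 10.8100 - 0.29197126 = 10.51802874
d1 = (ln(S_0'/K) + (r + sigma^2/2)*T) / (sigma*sqrt(T)) = -1.45658121
d2 = d1 - sigma*sqrt(T) = -1.54318375
exp(-rT) = 0.99476376
N(-d1) = 0.92738399; N(-d2) = 0.93860690
P = K * exp(-rT) * N(-d2) - S_0' * N(-d1) = 12.0400 * 0.99476376 * 0.93860690 - 10.51802874 * 0.92738399 = 1.4874


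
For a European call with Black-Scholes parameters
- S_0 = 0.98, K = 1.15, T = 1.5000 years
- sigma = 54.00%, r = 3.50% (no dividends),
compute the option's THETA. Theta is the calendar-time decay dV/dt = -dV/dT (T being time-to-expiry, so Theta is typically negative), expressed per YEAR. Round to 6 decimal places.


d1 = 0.1681912652; d2 = -0.4931709654
phi(d1) = 0.3933392987; exp(-qT) = 1.0000000000; exp(-rT) = 0.9488543211
Theta = -S*exp(-qT)*phi(d1)*sigma/(2*sqrt(T)) - r*K*exp(-rT)*N(d2) + q*S*exp(-qT)*N(d1)
N(d1) = 0.5667835938; N(d2) = 0.3109458957; sqrt(T) = 1.2247448714
Term 1 = -0.9800 * 1.0000000000 * 0.3933392987 * 0.5400 / (2 * 1.2247448714) = -0.0849789869
Term 2 = -0.0350 * 1.1500 * 0.9488543211 * 0.3109458957 = -0.0118754549
Term 3 = 0 (no dividend yield, q = 0)
Theta = -0.0849789869 + (-0.0118754549) + (0.0000000000) = -0.096854

Answer: Theta = -0.096854


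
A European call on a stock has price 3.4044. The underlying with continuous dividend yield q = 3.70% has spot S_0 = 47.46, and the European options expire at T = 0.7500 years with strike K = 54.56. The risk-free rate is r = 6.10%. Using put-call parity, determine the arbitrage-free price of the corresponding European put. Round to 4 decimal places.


Put-call parity: C - P = S_0 * exp(-qT) - K * exp(-rT).
S_0 * exp(-qT) = 47.4600 * 0.97263149 = 46.16109072
K * exp(-rT) = 54.5600 * 0.95528075 = 52.12011786
P = C - S*exp(-qT) + K*exp(-rT)
P = 3.4044 - 46.16109072 + 52.12011786 = 9.3634

Answer: Put price = 9.3634


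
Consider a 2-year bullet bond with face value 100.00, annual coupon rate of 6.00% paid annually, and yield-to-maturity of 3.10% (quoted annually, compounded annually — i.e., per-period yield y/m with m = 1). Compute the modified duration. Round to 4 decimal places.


Answer: Modified duration = 1.8864

Derivation:
Coupon per period c = face * coupon_rate / m = 6.000000
Periods per year m = 1; per-period yield y/m = 0.031000
Number of cashflows N = 2
Cashflows (t years, CF_t, discount factor 1/(1+y/m)^(m*t), PV):
  t = 1.0000: CF_t = 6.000000, DF = 0.969932, PV = 5.819593
  t = 2.0000: CF_t = 106.000000, DF = 0.940768, PV = 99.721439
Price P = sum_t PV_t = 105.541031
First compute Macaulay numerator sum_t t * PV_t:
  t * PV_t at t = 1.0000: 5.819593
  t * PV_t at t = 2.0000: 199.442877
Macaulay duration D = 205.262470 / 105.541031 = 1.944859
Modified duration = D / (1 + y/m) = 1.944859 / (1 + 0.031000) = 1.886382


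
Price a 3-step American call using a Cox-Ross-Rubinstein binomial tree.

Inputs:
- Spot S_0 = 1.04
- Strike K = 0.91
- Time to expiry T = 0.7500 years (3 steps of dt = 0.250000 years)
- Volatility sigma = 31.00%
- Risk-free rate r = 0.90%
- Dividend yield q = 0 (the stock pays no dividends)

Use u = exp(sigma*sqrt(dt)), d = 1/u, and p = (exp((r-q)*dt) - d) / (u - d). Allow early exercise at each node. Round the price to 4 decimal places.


Answer: Price = V(0,0) = 0.1820

Derivation:
dt = T/N = 0.250000
u = exp(sigma*sqrt(dt)) = 1.167658; d = 1/u = 0.856415
p = (exp((r-q)*dt) - d) / (u - d) = 0.468565
Discount per step: exp(-r*dt) = 0.997753
Stock lattice S(k, i) with i counting down-moves:
  k=0: S(0,0) = 1.0400
  k=1: S(1,0) = 1.2144; S(1,1) = 0.8907
  k=2: S(2,0) = 1.4180; S(2,1) = 1.0400; S(2,2) = 0.7628
  k=3: S(3,0) = 1.6557; S(3,1) = 1.2144; S(3,2) = 0.8907; S(3,3) = 0.6533
Terminal payoffs V(N, i) = max(S_T - K, 0):
  V(3,0) = 0.745695; V(3,1) = 0.304364; V(3,2) = 0.000000; V(3,3) = 0.000000
Backward induction: V(k, i) = exp(-r*dt) * [p * V(k+1, i) + (1-p) * V(k+1, i+1)]; then take max(V_cont, immediate exercise) for American.
  V(2,0) = exp(-r*dt) * [p*0.745695 + (1-p)*0.304364] = 0.510007; exercise = 0.507962; V(2,0) = max -> 0.510007
  V(2,1) = exp(-r*dt) * [p*0.304364 + (1-p)*0.000000] = 0.142294; exercise = 0.130000; V(2,1) = max -> 0.142294
  V(2,2) = exp(-r*dt) * [p*0.000000 + (1-p)*0.000000] = 0.000000; exercise = 0.000000; V(2,2) = max -> 0.000000
  V(1,0) = exp(-r*dt) * [p*0.510007 + (1-p)*0.142294] = 0.313884; exercise = 0.304364; V(1,0) = max -> 0.313884
  V(1,1) = exp(-r*dt) * [p*0.142294 + (1-p)*0.000000] = 0.066524; exercise = 0.000000; V(1,1) = max -> 0.066524
  V(0,0) = exp(-r*dt) * [p*0.313884 + (1-p)*0.066524] = 0.182018; exercise = 0.130000; V(0,0) = max -> 0.182018


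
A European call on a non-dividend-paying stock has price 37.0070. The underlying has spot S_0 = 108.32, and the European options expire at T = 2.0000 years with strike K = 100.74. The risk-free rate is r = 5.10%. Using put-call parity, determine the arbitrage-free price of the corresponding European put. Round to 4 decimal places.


Put-call parity: C - P = S_0 * exp(-qT) - K * exp(-rT).
S_0 * exp(-qT) = 108.3200 * 1.00000000 = 108.32000000
K * exp(-rT) = 100.7400 * 0.90302955 = 90.97119704
P = C - S*exp(-qT) + K*exp(-rT)
P = 37.0070 - 108.32000000 + 90.97119704 = 19.6582

Answer: Put price = 19.6582


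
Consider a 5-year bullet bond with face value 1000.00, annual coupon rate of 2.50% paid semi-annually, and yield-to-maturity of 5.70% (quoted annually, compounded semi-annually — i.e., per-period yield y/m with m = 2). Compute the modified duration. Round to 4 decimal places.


Answer: Modified duration = 4.5749

Derivation:
Coupon per period c = face * coupon_rate / m = 12.500000
Periods per year m = 2; per-period yield y/m = 0.028500
Number of cashflows N = 10
Cashflows (t years, CF_t, discount factor 1/(1+y/m)^(m*t), PV):
  t = 0.5000: CF_t = 12.500000, DF = 0.972290, PV = 12.153622
  t = 1.0000: CF_t = 12.500000, DF = 0.945347, PV = 11.816842
  t = 1.5000: CF_t = 12.500000, DF = 0.919152, PV = 11.489394
  t = 2.0000: CF_t = 12.500000, DF = 0.893682, PV = 11.171020
  t = 2.5000: CF_t = 12.500000, DF = 0.868917, PV = 10.861468
  t = 3.0000: CF_t = 12.500000, DF = 0.844840, PV = 10.560494
  t = 3.5000: CF_t = 12.500000, DF = 0.821429, PV = 10.267860
  t = 4.0000: CF_t = 12.500000, DF = 0.798667, PV = 9.983335
  t = 4.5000: CF_t = 12.500000, DF = 0.776536, PV = 9.706694
  t = 5.0000: CF_t = 1012.500000, DF = 0.755018, PV = 764.455257
Price P = sum_t PV_t = 862.465986
First compute Macaulay numerator sum_t t * PV_t:
  t * PV_t at t = 0.5000: 6.076811
  t * PV_t at t = 1.0000: 11.816842
  t * PV_t at t = 1.5000: 17.234091
  t * PV_t at t = 2.0000: 22.342040
  t * PV_t at t = 2.5000: 27.153670
  t * PV_t at t = 3.0000: 31.681482
  t * PV_t at t = 3.5000: 35.937510
  t * PV_t at t = 4.0000: 39.933340
  t * PV_t at t = 4.5000: 43.680124
  t * PV_t at t = 5.0000: 3822.276285
Macaulay duration D = 4058.132196 / 862.465986 = 4.705266
Modified duration = D / (1 + y/m) = 4.705266 / (1 + 0.028500) = 4.574882


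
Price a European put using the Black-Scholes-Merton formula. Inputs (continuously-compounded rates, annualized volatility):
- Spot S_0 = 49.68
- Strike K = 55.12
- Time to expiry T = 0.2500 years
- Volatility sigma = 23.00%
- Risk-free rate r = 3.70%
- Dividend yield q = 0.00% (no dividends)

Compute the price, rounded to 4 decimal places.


Answer: Price = 5.6230

Derivation:
d1 = (ln(S/K) + (r - q + 0.5*sigma^2) * T) / (sigma * sqrt(T)) = -0.76563208
d2 = d1 - sigma * sqrt(T) = -0.88063208
exp(-rT) = 0.99079265; exp(-qT) = 1.00000000
P = K * exp(-rT) * N(-d2) - S_0 * exp(-qT) * N(-d1)
N(-d1) = 0.77805237; N(-d2) = 0.81074151
P = 55.1200 * 0.99079265 * 0.81074151 - 49.6800 * 1.00000000 * 0.77805237 = 5.6230


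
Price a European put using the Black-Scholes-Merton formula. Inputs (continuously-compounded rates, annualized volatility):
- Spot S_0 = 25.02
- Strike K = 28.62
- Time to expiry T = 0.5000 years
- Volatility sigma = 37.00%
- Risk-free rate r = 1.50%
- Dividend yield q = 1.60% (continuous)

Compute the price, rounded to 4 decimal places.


d1 = (ln(S/K) + (r - q + 0.5*sigma^2) * T) / (sigma * sqrt(T)) = -0.38491556
d2 = d1 - sigma * sqrt(T) = -0.64654507
exp(-rT) = 0.99252805; exp(-qT) = 0.99203191
P = K * exp(-rT) * N(-d2) - S_0 * exp(-qT) * N(-d1)
N(-d1) = 0.64985001; N(-d2) = 0.74103679
P = 28.6200 * 0.99252805 * 0.74103679 - 25.0200 * 0.99203191 * 0.64985001 = 4.9203

Answer: Price = 4.9203


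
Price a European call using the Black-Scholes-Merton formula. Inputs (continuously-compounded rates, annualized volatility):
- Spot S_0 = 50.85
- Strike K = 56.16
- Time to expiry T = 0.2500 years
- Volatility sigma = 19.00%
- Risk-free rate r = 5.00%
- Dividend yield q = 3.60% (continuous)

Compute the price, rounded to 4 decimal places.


d1 = (ln(S/K) + (r - q + 0.5*sigma^2) * T) / (sigma * sqrt(T)) = -0.96118039
d2 = d1 - sigma * sqrt(T) = -1.05618039
exp(-rT) = 0.98757780; exp(-qT) = 0.99104038
C = S_0 * exp(-qT) * N(d1) - K * exp(-rT) * N(d2)
N(d1) = 0.16823074; N(d2) = 0.14544290
C = 50.8500 * 0.99104038 * 0.16823074 - 56.1600 * 0.98757780 * 0.14544290 = 0.4113

Answer: Price = 0.4113


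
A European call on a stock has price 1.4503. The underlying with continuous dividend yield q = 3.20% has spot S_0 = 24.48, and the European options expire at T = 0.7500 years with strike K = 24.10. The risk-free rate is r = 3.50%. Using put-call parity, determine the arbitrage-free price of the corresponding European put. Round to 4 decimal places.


Answer: Put price = 1.0264

Derivation:
Put-call parity: C - P = S_0 * exp(-qT) - K * exp(-rT).
S_0 * exp(-qT) = 24.4800 * 0.97628571 = 23.89947417
K * exp(-rT) = 24.1000 * 0.97409154 = 23.47560602
P = C - S*exp(-qT) + K*exp(-rT)
P = 1.4503 - 23.89947417 + 23.47560602 = 1.0264


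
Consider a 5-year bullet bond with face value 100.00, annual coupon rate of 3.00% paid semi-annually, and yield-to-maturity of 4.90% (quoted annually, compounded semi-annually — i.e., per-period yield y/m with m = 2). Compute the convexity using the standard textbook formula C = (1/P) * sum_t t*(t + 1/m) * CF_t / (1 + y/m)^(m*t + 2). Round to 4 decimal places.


Coupon per period c = face * coupon_rate / m = 1.500000
Periods per year m = 2; per-period yield y/m = 0.024500
Number of cashflows N = 10
Cashflows (t years, CF_t, discount factor 1/(1+y/m)^(m*t), PV):
  t = 0.5000: CF_t = 1.500000, DF = 0.976086, PV = 1.464129
  t = 1.0000: CF_t = 1.500000, DF = 0.952744, PV = 1.429116
  t = 1.5000: CF_t = 1.500000, DF = 0.929960, PV = 1.394939
  t = 2.0000: CF_t = 1.500000, DF = 0.907721, PV = 1.361581
  t = 2.5000: CF_t = 1.500000, DF = 0.886013, PV = 1.329020
  t = 3.0000: CF_t = 1.500000, DF = 0.864825, PV = 1.297237
  t = 3.5000: CF_t = 1.500000, DF = 0.844143, PV = 1.266215
  t = 4.0000: CF_t = 1.500000, DF = 0.823957, PV = 1.235935
  t = 4.5000: CF_t = 1.500000, DF = 0.804252, PV = 1.206379
  t = 5.0000: CF_t = 101.500000, DF = 0.785019, PV = 79.679466
Price P = sum_t PV_t = 91.664016
Convexity numerator sum_t t*(t + 1/m) * CF_t / (1+y/m)^(m*t + 2):
  t = 0.5000: term = 0.697470
  t = 1.0000: term = 2.042371
  t = 1.5000: term = 3.987059
  t = 2.0000: term = 6.486187
  t = 2.5000: term = 9.496614
  t = 3.0000: term = 12.977315
  t = 3.5000: term = 16.889299
  t = 4.0000: term = 21.195523
  t = 4.5000: term = 25.860814
  t = 5.0000: term = 2087.637951
Convexity = (1/P) * sum = 2187.270604 / 91.664016 = 23.861824

Answer: Convexity = 23.8618


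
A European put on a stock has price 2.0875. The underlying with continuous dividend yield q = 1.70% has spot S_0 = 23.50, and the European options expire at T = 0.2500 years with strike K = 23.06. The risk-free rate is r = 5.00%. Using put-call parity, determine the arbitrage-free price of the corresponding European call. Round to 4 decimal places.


Put-call parity: C - P = S_0 * exp(-qT) - K * exp(-rT).
S_0 * exp(-qT) = 23.5000 * 0.99575902 = 23.40033693
K * exp(-rT) = 23.0600 * 0.98757780 = 22.77354408
C = P + S*exp(-qT) - K*exp(-rT)
C = 2.0875 + 23.40033693 - 22.77354408 = 2.7143

Answer: Call price = 2.7143


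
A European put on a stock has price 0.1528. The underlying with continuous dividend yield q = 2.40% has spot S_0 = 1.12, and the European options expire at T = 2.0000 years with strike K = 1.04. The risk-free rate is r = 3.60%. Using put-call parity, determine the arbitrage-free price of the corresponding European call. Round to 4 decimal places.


Answer: Call price = 0.2526

Derivation:
Put-call parity: C - P = S_0 * exp(-qT) - K * exp(-rT).
S_0 * exp(-qT) = 1.1200 * 0.95313379 = 1.06750984
K * exp(-rT) = 1.0400 * 0.93053090 = 0.96775213
C = P + S*exp(-qT) - K*exp(-rT)
C = 0.1528 + 1.06750984 - 0.96775213 = 0.2526
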